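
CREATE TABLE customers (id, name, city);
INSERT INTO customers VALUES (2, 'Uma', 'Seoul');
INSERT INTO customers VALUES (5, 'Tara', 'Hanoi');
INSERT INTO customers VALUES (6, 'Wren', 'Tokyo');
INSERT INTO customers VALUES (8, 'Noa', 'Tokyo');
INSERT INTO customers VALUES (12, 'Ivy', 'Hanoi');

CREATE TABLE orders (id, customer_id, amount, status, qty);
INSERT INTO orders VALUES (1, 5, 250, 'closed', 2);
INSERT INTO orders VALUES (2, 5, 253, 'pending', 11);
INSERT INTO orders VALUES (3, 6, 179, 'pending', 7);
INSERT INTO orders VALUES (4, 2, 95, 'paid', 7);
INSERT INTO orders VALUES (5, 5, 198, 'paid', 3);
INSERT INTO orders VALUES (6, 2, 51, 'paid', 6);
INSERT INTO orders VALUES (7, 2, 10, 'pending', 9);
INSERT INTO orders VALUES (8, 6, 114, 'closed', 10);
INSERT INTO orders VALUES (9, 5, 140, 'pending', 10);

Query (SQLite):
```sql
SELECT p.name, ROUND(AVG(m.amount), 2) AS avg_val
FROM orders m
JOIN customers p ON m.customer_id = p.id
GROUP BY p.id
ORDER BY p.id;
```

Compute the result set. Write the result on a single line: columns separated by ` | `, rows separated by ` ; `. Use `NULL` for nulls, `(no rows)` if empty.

Uma | 52 ; Tara | 210.25 ; Wren | 146.5

Join each orders row to its customers via customer_id.
Group joined rows by customers.id; compute ROUND(AVG(m.amount), 2) per group.
  2: ids {4, 6, 7} → ROUND(AVG(m.amount), 2)=52
  5: ids {1, 2, 5, 9} → ROUND(AVG(m.amount), 2)=210.25
  6: ids {3, 8} → ROUND(AVG(m.amount), 2)=146.5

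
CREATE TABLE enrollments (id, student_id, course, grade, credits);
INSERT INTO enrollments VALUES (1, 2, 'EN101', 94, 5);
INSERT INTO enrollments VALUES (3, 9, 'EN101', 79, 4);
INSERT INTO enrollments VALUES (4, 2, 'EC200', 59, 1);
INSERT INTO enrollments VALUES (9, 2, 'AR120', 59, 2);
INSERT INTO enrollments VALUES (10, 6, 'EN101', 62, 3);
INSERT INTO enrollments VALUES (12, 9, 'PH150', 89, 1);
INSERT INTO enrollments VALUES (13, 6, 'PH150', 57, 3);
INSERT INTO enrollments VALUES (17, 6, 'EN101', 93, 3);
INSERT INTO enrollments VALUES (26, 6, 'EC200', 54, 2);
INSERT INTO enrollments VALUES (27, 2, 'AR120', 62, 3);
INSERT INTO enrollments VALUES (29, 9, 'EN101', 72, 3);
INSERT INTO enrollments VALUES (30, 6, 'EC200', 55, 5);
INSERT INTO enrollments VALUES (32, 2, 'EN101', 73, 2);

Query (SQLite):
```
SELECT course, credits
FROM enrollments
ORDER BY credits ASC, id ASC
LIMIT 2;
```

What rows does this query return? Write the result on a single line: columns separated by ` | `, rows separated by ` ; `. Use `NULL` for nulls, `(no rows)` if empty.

EC200 | 1 ; PH150 | 1

Sort by credits asc, tiebreak id asc: (1, id=4), (1, id=12), (2, id=9), (2, id=26), (2, id=32) …. Take first 2.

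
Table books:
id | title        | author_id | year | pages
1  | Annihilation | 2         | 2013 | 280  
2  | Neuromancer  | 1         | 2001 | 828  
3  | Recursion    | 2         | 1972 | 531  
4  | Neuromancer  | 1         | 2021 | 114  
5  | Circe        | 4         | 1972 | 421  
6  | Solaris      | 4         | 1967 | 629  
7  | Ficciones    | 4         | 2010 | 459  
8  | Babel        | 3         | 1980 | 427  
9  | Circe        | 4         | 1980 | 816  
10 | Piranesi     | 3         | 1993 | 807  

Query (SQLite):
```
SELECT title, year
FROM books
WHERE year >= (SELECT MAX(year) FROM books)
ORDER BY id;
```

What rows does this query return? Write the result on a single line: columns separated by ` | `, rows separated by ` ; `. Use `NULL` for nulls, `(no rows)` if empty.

Neuromancer | 2021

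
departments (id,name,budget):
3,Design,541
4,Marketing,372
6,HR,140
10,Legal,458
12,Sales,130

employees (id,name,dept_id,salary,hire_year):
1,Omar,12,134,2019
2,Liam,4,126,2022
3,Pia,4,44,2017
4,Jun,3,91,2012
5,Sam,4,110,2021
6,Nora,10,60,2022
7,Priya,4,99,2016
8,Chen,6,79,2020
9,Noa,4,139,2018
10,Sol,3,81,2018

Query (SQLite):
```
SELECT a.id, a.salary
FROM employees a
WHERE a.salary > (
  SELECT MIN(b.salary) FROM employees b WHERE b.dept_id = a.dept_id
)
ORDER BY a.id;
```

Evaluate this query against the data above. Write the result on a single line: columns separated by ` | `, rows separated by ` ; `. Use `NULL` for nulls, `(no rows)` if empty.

2 | 126 ; 4 | 91 ; 5 | 110 ; 7 | 99 ; 9 | 139

For each employees row a, compute MIN(salary) over rows sharing a.dept_id.
Keep row a if a.salary > that per-group MIN.
  dept_id=3: MIN(salary) = 81
  dept_id=4: MIN(salary) = 44
  dept_id=6: MIN(salary) = 79
  dept_id=10: MIN(salary) = 60
  dept_id=12: MIN(salary) = 134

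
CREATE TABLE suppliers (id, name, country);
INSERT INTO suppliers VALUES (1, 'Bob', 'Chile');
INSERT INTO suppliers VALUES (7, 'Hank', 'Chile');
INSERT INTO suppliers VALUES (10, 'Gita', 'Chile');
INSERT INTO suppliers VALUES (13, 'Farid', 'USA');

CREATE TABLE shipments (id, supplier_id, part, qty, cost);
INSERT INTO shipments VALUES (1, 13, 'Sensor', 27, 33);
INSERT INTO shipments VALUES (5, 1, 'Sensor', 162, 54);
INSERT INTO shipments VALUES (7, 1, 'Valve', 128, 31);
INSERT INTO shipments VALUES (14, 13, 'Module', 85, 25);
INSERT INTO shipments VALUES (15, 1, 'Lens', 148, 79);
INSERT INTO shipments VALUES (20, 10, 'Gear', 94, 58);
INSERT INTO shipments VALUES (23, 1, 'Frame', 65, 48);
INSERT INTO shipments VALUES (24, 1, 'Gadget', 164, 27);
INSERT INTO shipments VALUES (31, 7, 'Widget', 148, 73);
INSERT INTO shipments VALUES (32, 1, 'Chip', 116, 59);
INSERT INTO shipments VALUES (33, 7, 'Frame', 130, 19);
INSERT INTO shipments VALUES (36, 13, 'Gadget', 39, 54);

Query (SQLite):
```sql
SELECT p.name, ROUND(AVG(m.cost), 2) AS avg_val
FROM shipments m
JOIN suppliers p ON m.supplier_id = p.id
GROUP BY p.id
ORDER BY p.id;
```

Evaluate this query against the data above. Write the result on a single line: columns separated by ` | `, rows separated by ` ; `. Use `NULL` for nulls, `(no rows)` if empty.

Bob | 49.67 ; Hank | 46 ; Gita | 58 ; Farid | 37.33

Join each shipments row to its suppliers via supplier_id.
Group joined rows by suppliers.id; compute ROUND(AVG(m.cost), 2) per group.
  1: ids {5, 7, 15, 23, 24, 32} → ROUND(AVG(m.cost), 2)=49.67
  7: ids {31, 33} → ROUND(AVG(m.cost), 2)=46
  10: ids {20} → ROUND(AVG(m.cost), 2)=58
  13: ids {1, 14, 36} → ROUND(AVG(m.cost), 2)=37.33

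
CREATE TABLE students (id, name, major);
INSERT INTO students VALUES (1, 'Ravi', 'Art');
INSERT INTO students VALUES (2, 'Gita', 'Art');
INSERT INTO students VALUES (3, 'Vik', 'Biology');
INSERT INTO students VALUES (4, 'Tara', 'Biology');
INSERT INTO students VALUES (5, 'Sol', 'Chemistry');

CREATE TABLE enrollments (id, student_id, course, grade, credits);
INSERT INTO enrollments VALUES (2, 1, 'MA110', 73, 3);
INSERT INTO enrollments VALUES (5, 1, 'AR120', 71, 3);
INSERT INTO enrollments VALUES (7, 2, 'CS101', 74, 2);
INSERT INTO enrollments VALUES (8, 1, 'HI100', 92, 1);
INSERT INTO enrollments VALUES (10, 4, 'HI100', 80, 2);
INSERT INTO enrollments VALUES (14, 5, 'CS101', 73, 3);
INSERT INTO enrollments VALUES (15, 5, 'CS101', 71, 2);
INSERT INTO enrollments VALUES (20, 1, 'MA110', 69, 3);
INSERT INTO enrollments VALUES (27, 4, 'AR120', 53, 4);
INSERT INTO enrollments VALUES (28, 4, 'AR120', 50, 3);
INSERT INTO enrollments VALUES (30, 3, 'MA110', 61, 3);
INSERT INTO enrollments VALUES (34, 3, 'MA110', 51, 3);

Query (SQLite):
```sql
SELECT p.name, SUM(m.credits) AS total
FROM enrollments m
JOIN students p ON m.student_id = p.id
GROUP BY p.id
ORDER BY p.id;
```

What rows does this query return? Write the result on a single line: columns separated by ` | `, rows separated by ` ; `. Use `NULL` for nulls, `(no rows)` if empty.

Join each enrollments row to its students via student_id.
Group joined rows by students.id; compute SUM(m.credits) per group.
  1: ids {2, 5, 8, 20} → SUM(m.credits)=10
  2: ids {7} → SUM(m.credits)=2
  3: ids {30, 34} → SUM(m.credits)=6
  4: ids {10, 27, 28} → SUM(m.credits)=9
  5: ids {14, 15} → SUM(m.credits)=5

Ravi | 10 ; Gita | 2 ; Vik | 6 ; Tara | 9 ; Sol | 5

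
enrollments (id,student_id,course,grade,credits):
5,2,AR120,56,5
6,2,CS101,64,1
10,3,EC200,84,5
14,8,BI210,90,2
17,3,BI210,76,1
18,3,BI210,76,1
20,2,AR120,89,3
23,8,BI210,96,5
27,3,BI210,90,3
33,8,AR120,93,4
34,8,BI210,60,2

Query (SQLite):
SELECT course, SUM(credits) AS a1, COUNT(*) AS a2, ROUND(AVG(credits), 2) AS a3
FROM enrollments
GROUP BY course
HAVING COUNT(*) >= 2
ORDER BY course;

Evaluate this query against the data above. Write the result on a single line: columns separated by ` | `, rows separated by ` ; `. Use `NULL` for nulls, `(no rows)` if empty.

AR120 | 12 | 3 | 4 ; BI210 | 14 | 6 | 2.33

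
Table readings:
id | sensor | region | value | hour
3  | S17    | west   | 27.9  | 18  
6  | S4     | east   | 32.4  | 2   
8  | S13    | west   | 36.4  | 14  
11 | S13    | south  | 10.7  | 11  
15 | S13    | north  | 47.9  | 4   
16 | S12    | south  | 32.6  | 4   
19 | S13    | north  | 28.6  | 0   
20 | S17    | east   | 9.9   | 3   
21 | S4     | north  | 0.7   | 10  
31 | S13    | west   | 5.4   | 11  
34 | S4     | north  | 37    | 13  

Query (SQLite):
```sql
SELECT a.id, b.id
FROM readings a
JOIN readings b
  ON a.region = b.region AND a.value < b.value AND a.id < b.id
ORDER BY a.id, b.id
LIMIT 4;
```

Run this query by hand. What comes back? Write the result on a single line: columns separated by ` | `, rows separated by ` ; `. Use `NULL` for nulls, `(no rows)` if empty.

3 | 8 ; 11 | 16 ; 19 | 34 ; 21 | 34

Pairs (a,b) with same region, a.value < b.value, a.id < b.id.
region groups: east:{6,20} north:{15,19,21,34} south:{11,16} west:{3,8,31}
Ordered by (a.id, b.id); first 4.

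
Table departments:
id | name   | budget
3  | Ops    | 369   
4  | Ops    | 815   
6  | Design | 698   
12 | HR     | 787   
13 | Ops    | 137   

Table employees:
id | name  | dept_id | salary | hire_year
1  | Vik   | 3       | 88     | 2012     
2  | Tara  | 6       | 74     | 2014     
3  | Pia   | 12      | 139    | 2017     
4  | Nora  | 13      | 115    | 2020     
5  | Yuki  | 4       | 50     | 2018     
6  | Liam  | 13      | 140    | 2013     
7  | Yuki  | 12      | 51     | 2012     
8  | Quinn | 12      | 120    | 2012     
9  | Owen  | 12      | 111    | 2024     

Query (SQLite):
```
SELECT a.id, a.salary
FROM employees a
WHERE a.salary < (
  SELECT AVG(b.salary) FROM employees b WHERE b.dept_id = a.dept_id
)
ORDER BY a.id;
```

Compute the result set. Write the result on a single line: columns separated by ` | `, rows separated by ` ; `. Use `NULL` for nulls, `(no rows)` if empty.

For each employees row a, compute AVG(salary) over rows sharing a.dept_id.
Keep row a if a.salary < that per-group AVG.
  dept_id=3: AVG(salary) = 88.0
  dept_id=4: AVG(salary) = 50.0
  dept_id=6: AVG(salary) = 74.0
  dept_id=12: AVG(salary) = 105.25
  dept_id=13: AVG(salary) = 127.5

4 | 115 ; 7 | 51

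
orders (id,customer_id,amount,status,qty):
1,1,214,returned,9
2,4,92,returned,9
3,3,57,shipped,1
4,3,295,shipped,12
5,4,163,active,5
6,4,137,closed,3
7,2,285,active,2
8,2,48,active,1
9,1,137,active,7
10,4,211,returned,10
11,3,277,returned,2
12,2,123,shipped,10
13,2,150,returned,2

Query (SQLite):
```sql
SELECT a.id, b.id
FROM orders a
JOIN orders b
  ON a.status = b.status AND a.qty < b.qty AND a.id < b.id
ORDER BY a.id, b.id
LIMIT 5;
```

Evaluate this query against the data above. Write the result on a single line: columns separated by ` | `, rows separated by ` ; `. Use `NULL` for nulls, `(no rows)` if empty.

1 | 10 ; 2 | 10 ; 3 | 4 ; 3 | 12 ; 5 | 9

Pairs (a,b) with same status, a.qty < b.qty, a.id < b.id.
status groups: active:{5,7,8,9} closed:{6} returned:{1,2,10,11,13} shipped:{3,4,12}
Ordered by (a.id, b.id); first 5.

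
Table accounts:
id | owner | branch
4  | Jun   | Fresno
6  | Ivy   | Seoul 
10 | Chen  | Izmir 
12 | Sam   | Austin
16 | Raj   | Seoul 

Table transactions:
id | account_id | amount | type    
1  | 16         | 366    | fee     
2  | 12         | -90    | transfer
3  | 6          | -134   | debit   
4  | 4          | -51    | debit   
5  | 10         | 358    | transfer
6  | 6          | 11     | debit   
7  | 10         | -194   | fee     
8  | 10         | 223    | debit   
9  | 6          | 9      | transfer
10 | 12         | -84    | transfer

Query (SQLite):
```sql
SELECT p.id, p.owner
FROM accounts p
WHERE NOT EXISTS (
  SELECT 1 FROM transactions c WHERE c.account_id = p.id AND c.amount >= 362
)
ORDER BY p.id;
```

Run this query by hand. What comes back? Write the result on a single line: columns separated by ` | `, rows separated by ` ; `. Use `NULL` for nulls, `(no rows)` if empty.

4 | Jun ; 6 | Ivy ; 10 | Chen ; 12 | Sam

For each accounts row, check whether any transactions with matching account_id has amount >= 362.
Keep rows where that is false.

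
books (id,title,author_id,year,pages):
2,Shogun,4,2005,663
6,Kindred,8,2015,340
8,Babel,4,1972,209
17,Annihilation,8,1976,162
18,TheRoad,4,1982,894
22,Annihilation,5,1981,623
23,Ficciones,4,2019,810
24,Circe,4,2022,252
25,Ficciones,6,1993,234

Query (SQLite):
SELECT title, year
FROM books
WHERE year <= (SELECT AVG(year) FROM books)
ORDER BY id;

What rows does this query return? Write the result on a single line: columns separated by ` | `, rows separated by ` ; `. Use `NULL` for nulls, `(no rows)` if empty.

Scalar subquery: AVG(year) over all books rows = 1996.111111 (≈; comparison uses full precision).
Keep rows where year <= that value.

Babel | 1972 ; Annihilation | 1976 ; TheRoad | 1982 ; Annihilation | 1981 ; Ficciones | 1993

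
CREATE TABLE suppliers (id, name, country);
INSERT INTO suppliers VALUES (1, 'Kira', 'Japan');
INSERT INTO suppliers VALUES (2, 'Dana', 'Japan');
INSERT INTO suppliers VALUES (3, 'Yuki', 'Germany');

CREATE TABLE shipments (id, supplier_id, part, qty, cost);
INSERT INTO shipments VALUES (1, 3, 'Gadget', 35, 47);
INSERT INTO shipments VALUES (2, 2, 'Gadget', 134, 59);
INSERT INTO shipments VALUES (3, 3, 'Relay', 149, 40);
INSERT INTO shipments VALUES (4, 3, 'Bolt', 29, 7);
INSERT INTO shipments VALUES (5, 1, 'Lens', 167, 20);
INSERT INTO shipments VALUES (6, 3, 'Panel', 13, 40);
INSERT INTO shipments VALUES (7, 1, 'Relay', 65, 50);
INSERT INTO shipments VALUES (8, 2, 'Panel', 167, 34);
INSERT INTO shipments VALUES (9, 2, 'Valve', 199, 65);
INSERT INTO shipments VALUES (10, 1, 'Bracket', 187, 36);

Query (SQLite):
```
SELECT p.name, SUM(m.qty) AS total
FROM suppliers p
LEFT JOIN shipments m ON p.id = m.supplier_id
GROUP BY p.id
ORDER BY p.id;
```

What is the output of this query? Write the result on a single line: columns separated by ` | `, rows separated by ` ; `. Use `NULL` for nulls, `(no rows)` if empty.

Kira | 419 ; Dana | 500 ; Yuki | 226

LEFT JOIN keeps every suppliers row; unmatched ones get NULL for shipments columns.
Group by suppliers.id and compute SUM(m.qty). SUM over an all-NULL group is NULL.
  1: ids {5, 7, 10} → SUM(m.qty)=419
  2: ids {2, 8, 9} → SUM(m.qty)=500
  3: ids {1, 3, 4, 6} → SUM(m.qty)=226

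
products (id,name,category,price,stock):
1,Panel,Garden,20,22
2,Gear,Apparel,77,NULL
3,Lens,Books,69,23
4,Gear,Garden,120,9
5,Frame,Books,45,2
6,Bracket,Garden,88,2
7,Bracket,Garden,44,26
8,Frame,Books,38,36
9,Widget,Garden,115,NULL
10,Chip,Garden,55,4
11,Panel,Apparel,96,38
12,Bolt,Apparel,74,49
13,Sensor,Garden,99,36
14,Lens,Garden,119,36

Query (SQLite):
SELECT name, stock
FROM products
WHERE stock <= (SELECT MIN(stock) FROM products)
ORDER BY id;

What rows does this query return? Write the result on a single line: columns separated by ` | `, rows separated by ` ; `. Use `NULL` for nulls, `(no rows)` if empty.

Frame | 2 ; Bracket | 2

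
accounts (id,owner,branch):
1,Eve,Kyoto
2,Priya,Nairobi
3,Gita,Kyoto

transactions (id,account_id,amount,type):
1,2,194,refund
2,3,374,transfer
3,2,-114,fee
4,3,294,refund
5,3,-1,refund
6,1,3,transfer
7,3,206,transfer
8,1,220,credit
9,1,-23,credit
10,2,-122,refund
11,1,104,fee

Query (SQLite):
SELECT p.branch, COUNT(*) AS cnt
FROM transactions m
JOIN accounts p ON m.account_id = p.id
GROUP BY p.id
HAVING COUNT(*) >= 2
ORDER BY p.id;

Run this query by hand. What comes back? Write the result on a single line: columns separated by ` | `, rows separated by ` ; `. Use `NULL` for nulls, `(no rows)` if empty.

Join each transactions row to its accounts via account_id.
Group joined rows by accounts.id; compute COUNT(*) per group.
HAVING: keep groups with count ≥ 2.
  1: ids {6, 8, 9, 11} → COUNT(*)=4
  2: ids {1, 3, 10} → COUNT(*)=3
  3: ids {2, 4, 5, 7} → COUNT(*)=4

Kyoto | 4 ; Nairobi | 3 ; Kyoto | 4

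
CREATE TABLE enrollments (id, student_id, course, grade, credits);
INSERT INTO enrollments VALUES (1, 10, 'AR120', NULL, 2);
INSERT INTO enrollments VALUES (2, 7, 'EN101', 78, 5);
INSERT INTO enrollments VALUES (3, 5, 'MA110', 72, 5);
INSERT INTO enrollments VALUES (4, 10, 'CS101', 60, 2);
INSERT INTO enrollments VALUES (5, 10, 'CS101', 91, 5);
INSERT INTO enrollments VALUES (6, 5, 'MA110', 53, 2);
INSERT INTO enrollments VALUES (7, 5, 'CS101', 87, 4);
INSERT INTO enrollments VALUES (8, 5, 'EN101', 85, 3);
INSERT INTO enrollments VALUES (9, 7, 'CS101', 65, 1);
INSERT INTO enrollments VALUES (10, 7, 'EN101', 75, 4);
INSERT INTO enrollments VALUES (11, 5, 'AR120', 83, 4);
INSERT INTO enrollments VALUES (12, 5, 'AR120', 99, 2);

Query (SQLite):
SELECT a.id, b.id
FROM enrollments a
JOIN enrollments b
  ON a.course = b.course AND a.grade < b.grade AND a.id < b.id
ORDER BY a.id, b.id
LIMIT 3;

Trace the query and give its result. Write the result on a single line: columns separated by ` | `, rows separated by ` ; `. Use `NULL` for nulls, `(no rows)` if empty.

2 | 8 ; 4 | 5 ; 4 | 7

Pairs (a,b) with same course, a.grade < b.grade, a.id < b.id.
course groups: AR120:{1,11,12} CS101:{4,5,7,9} EN101:{2,8,10} MA110:{3,6}
Ordered by (a.id, b.id); first 3.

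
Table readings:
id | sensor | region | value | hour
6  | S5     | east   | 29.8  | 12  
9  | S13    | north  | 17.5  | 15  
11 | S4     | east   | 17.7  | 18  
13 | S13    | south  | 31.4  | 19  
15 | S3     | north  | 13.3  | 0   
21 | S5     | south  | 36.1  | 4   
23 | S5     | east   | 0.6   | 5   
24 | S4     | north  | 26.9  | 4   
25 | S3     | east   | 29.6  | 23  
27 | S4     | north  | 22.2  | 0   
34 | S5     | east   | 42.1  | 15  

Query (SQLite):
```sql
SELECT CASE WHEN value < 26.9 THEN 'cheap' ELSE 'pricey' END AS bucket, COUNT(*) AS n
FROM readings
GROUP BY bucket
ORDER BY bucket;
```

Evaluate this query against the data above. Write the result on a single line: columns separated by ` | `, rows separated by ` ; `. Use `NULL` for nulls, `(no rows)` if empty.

Bucket rows by value < 26.9 → 'cheap' else 'pricey'; count each bucket.

cheap | 5 ; pricey | 6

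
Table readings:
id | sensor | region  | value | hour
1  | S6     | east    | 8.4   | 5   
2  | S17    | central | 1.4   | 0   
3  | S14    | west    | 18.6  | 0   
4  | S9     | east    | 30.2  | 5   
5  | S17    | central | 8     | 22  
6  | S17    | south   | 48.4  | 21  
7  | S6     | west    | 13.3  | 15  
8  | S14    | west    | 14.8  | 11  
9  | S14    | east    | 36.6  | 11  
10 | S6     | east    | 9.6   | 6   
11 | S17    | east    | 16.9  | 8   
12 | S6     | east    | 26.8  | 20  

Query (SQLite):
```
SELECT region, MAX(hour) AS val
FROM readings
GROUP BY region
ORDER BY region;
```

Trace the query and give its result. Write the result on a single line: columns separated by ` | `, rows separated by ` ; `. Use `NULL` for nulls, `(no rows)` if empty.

Partition readings by region; compute MAX(hour) within each group.
  central: ids {2, 5} → MAX(hour)=22
  east: ids {1, 4, 9, 10, 11, 12} → MAX(hour)=20
  south: ids {6} → MAX(hour)=21
  west: ids {3, 7, 8} → MAX(hour)=15

central | 22 ; east | 20 ; south | 21 ; west | 15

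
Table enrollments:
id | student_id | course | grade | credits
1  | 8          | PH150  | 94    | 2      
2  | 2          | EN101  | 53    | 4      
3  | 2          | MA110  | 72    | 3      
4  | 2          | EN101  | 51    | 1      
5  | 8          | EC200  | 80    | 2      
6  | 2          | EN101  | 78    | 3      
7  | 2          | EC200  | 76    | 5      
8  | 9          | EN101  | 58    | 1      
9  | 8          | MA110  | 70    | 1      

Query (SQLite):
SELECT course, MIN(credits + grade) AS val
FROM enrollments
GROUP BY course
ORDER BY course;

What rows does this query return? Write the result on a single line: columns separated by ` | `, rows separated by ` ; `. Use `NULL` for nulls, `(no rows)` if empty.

For each row compute credits + grade.
Group by course; take MIN of the expression per group.
  EC200: ids {5, 7} → MIN(credits + grade)=81
  EN101: ids {2, 4, 6, 8} → MIN(credits + grade)=52
  MA110: ids {3, 9} → MIN(credits + grade)=71
  PH150: ids {1} → MIN(credits + grade)=96

EC200 | 81 ; EN101 | 52 ; MA110 | 71 ; PH150 | 96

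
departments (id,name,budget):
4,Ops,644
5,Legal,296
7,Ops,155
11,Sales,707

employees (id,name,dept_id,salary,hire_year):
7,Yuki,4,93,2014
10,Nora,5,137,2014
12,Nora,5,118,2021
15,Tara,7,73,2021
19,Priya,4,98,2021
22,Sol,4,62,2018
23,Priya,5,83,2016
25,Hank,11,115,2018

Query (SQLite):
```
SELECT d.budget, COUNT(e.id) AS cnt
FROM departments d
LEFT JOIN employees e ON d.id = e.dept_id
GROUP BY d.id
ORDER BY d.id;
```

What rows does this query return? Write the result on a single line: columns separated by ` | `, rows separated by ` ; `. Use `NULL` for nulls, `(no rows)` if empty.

LEFT JOIN keeps every departments row; unmatched ones get NULL for employees columns.
Group by departments.id and compute COUNT(e.id). COUNT(col) of an all-NULL group is 0.
  4: ids {7, 19, 22} → COUNT(e.id)=3
  5: ids {10, 12, 23} → COUNT(e.id)=3
  7: ids {15} → COUNT(e.id)=1
  11: ids {25} → COUNT(e.id)=1

644 | 3 ; 296 | 3 ; 155 | 1 ; 707 | 1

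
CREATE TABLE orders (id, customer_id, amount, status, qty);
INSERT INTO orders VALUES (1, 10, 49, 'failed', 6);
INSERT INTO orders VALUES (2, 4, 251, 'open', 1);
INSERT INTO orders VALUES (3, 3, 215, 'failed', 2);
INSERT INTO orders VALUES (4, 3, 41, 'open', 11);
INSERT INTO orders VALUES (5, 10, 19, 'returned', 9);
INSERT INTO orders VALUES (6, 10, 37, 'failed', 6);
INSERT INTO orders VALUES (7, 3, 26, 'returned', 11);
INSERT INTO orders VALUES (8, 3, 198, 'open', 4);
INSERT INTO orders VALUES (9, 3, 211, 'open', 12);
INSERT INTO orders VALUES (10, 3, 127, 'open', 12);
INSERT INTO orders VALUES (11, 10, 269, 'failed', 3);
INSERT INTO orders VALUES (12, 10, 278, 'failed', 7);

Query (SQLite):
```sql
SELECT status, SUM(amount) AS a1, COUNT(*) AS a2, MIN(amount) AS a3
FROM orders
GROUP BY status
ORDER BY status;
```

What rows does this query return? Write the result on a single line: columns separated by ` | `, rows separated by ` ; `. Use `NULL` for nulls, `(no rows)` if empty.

Group orders by status.
Per group compute: SUM(amount), COUNT(*), MIN(amount).
  failed: ids {1, 3, 6, 11, 12} → SUM(amount)=848, COUNT(*)=5, MIN(amount)=37
  open: ids {2, 4, 8, 9, 10} → SUM(amount)=828, COUNT(*)=5, MIN(amount)=41
  returned: ids {5, 7} → SUM(amount)=45, COUNT(*)=2, MIN(amount)=19

failed | 848 | 5 | 37 ; open | 828 | 5 | 41 ; returned | 45 | 2 | 19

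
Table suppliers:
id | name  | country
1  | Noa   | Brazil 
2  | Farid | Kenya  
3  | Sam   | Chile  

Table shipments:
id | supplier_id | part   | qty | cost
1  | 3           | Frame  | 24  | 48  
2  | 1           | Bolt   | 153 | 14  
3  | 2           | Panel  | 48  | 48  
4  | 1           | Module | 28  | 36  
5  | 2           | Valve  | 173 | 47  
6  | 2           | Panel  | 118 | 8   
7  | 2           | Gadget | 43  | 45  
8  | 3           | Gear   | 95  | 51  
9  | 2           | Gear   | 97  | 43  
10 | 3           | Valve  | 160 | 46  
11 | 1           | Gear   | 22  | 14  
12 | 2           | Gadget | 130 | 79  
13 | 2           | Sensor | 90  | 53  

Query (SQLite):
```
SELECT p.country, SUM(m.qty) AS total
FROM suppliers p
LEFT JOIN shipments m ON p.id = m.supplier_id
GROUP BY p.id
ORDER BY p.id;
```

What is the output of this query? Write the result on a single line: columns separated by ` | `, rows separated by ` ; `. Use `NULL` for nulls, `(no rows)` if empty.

LEFT JOIN keeps every suppliers row; unmatched ones get NULL for shipments columns.
Group by suppliers.id and compute SUM(m.qty). SUM over an all-NULL group is NULL.
  1: ids {2, 4, 11} → SUM(m.qty)=203
  2: ids {3, 5, 6, 7, 9, 12, 13} → SUM(m.qty)=699
  3: ids {1, 8, 10} → SUM(m.qty)=279

Brazil | 203 ; Kenya | 699 ; Chile | 279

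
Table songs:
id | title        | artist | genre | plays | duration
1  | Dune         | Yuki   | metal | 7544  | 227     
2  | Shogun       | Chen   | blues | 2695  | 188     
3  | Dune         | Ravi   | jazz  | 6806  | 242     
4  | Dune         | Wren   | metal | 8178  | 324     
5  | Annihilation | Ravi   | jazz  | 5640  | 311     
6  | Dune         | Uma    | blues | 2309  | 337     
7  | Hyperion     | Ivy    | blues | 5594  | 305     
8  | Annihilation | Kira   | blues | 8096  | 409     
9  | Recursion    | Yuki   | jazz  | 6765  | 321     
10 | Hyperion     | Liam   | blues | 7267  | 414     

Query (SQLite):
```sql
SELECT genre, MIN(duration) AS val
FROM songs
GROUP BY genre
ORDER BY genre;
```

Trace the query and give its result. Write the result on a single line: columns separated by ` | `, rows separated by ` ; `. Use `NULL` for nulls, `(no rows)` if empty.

blues | 188 ; jazz | 242 ; metal | 227

Partition songs by genre; compute MIN(duration) within each group.
  blues: ids {2, 6, 7, 8, 10} → MIN(duration)=188
  jazz: ids {3, 5, 9} → MIN(duration)=242
  metal: ids {1, 4} → MIN(duration)=227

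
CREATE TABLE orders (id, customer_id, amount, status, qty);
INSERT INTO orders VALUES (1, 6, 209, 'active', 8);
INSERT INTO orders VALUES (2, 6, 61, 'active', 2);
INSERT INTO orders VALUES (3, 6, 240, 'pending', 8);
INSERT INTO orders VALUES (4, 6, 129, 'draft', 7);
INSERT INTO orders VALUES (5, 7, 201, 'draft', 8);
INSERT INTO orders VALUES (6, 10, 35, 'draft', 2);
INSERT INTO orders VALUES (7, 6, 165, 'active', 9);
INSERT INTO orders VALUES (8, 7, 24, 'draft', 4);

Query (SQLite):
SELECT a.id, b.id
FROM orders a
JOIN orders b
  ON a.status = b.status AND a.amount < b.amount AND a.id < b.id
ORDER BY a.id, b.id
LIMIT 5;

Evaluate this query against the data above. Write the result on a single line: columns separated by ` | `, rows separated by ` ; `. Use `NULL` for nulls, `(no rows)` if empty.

2 | 7 ; 4 | 5

Pairs (a,b) with same status, a.amount < b.amount, a.id < b.id.
status groups: active:{1,2,7} draft:{4,5,6,8} pending:{3}
Ordered by (a.id, b.id); first 5.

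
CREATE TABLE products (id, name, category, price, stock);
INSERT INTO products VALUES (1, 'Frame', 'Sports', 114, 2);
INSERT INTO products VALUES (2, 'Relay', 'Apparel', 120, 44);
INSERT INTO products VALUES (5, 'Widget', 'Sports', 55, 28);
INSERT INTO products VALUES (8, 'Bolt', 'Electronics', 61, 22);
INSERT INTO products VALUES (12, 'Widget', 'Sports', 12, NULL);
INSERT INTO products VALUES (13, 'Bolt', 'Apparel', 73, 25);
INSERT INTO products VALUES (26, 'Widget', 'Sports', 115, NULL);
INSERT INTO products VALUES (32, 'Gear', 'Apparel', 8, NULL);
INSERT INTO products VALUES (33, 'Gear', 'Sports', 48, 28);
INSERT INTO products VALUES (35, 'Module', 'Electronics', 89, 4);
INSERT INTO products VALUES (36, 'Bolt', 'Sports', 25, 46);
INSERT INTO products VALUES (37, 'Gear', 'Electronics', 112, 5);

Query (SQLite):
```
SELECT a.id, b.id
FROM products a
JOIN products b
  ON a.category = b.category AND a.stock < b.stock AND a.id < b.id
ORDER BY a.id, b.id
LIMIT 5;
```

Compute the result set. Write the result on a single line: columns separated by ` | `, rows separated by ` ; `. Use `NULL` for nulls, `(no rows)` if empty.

1 | 5 ; 1 | 33 ; 1 | 36 ; 5 | 36 ; 33 | 36

Pairs (a,b) with same category, a.stock < b.stock, a.id < b.id.
category groups: Apparel:{2,13,32} Electronics:{8,35,37} Sports:{1,5,12,26,33,36}
Ordered by (a.id, b.id); first 5.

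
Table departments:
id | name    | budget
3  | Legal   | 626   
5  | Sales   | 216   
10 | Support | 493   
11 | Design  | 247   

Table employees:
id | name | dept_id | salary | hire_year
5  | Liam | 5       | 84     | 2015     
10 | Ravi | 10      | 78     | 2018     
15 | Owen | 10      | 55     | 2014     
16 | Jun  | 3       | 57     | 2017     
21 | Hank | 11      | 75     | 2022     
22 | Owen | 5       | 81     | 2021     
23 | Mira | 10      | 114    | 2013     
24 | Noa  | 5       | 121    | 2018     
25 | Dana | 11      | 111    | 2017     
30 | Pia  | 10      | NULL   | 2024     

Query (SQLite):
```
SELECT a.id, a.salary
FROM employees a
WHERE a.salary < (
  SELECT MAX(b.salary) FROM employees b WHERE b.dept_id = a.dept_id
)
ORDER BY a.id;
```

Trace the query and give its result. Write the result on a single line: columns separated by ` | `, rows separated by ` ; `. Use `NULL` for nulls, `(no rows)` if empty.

For each employees row a, compute MAX(salary) over rows sharing a.dept_id.
Keep row a if a.salary < that per-group MAX.
  dept_id=3: MAX(salary) = 57
  dept_id=5: MAX(salary) = 121
  dept_id=10: MAX(salary) = 114
  dept_id=11: MAX(salary) = 111

5 | 84 ; 10 | 78 ; 15 | 55 ; 21 | 75 ; 22 | 81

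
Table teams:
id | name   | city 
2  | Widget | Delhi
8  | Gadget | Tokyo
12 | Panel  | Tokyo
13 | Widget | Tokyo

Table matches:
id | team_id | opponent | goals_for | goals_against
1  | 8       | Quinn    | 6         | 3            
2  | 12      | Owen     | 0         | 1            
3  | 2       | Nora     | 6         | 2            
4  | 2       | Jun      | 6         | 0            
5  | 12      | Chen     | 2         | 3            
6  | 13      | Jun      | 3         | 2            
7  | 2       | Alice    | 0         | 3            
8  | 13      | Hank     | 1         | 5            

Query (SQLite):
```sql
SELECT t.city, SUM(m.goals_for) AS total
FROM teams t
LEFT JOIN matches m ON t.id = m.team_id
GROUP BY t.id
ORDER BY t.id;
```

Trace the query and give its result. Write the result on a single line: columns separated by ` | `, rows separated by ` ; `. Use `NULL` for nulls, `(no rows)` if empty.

LEFT JOIN keeps every teams row; unmatched ones get NULL for matches columns.
Group by teams.id and compute SUM(m.goals_for). SUM over an all-NULL group is NULL.
  2: ids {3, 4, 7} → SUM(m.goals_for)=12
  8: ids {1} → SUM(m.goals_for)=6
  12: ids {2, 5} → SUM(m.goals_for)=2
  13: ids {6, 8} → SUM(m.goals_for)=4

Delhi | 12 ; Tokyo | 6 ; Tokyo | 2 ; Tokyo | 4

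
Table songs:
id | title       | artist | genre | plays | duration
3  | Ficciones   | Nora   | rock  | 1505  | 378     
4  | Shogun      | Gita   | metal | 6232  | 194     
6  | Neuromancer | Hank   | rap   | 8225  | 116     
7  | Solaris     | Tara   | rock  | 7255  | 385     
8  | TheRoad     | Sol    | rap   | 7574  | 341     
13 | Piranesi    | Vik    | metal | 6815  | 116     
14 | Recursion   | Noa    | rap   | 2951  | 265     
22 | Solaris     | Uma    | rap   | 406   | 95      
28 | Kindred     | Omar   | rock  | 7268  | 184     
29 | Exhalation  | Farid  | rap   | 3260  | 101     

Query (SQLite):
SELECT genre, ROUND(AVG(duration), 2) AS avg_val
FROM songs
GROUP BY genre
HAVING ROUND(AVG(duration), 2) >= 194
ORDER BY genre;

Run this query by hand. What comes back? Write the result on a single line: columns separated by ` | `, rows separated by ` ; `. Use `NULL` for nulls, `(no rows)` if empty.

Partition songs by genre; compute ROUND(AVG(duration), 2) within each group.
HAVING: keep groups where ROUND(AVG(duration), 2) >= 194.
  metal: ids {4, 13} → ROUND(AVG(duration), 2)=155
  rap: ids {6, 8, 14, 22, 29} → ROUND(AVG(duration), 2)=183.6
  rock: ids {3, 7, 28} → ROUND(AVG(duration), 2)=315.67

rock | 315.67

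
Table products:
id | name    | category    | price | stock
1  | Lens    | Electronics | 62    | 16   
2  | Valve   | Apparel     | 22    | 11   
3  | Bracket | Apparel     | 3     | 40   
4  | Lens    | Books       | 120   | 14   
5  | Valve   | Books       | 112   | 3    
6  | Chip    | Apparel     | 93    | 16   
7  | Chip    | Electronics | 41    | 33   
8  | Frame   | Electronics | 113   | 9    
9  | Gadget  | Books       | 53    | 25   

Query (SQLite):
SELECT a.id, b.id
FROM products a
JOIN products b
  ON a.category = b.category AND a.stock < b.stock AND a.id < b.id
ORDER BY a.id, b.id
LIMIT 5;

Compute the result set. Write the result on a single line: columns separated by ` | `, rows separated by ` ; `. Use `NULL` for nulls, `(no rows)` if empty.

1 | 7 ; 2 | 3 ; 2 | 6 ; 4 | 9 ; 5 | 9

Pairs (a,b) with same category, a.stock < b.stock, a.id < b.id.
category groups: Apparel:{2,3,6} Books:{4,5,9} Electronics:{1,7,8}
Ordered by (a.id, b.id); first 5.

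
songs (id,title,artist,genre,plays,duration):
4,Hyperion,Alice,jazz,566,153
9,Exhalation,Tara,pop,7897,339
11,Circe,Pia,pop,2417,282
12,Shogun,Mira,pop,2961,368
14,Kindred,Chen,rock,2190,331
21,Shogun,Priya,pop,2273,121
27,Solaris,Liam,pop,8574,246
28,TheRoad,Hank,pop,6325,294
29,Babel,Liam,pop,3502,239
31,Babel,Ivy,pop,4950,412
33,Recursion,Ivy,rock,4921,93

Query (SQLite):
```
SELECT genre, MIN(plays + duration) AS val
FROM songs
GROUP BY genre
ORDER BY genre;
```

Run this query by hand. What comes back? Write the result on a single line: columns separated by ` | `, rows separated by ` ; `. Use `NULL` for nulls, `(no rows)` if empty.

jazz | 719 ; pop | 2394 ; rock | 2521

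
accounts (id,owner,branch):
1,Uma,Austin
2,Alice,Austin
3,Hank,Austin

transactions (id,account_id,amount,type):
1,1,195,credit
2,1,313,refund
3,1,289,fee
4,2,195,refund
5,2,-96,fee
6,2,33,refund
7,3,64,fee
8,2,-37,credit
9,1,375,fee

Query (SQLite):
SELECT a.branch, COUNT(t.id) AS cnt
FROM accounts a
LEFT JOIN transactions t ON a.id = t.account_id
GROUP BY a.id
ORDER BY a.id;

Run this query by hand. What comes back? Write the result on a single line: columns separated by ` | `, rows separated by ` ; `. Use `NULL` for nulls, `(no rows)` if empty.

Austin | 4 ; Austin | 4 ; Austin | 1

LEFT JOIN keeps every accounts row; unmatched ones get NULL for transactions columns.
Group by accounts.id and compute COUNT(t.id). COUNT(col) of an all-NULL group is 0.
  1: ids {1, 2, 3, 9} → COUNT(t.id)=4
  2: ids {4, 5, 6, 8} → COUNT(t.id)=4
  3: ids {7} → COUNT(t.id)=1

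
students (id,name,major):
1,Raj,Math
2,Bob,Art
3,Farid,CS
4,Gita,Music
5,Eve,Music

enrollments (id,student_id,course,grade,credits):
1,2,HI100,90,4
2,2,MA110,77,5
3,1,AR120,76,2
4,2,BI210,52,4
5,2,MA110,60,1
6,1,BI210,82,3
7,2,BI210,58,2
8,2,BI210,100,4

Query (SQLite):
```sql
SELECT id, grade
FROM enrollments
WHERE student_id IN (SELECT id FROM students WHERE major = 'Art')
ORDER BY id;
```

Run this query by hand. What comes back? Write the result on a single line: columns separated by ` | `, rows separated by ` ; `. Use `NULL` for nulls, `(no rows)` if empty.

Inner query: students.id where major = 'Art'.
Outer: keep enrollments rows whose student_id is in that set.
Inner query → {2}

1 | 90 ; 2 | 77 ; 4 | 52 ; 5 | 60 ; 7 | 58 ; 8 | 100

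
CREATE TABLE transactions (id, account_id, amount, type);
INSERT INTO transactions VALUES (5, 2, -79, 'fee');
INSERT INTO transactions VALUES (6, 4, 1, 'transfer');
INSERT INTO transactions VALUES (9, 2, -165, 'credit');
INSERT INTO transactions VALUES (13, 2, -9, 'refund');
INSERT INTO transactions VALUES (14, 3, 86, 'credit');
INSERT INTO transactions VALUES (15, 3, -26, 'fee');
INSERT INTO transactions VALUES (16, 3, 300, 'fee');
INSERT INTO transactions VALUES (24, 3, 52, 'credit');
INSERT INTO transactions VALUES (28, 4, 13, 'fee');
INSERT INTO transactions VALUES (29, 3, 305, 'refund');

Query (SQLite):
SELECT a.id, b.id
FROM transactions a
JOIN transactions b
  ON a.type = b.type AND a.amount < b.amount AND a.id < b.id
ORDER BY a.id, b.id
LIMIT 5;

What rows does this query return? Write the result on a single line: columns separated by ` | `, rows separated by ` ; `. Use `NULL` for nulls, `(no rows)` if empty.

5 | 15 ; 5 | 16 ; 5 | 28 ; 9 | 14 ; 9 | 24

Pairs (a,b) with same type, a.amount < b.amount, a.id < b.id.
type groups: credit:{9,14,24} fee:{5,15,16,28} refund:{13,29} transfer:{6}
Ordered by (a.id, b.id); first 5.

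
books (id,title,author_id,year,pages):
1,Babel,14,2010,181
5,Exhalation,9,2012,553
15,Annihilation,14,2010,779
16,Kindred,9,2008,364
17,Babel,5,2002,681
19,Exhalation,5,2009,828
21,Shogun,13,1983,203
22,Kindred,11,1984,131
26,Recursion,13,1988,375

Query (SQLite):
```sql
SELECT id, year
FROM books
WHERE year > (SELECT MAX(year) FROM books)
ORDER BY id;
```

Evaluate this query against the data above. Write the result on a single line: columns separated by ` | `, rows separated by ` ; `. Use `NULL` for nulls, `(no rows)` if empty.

(no rows)

Scalar subquery: MAX(year) over all books rows = 2012.
Keep rows where year > that value.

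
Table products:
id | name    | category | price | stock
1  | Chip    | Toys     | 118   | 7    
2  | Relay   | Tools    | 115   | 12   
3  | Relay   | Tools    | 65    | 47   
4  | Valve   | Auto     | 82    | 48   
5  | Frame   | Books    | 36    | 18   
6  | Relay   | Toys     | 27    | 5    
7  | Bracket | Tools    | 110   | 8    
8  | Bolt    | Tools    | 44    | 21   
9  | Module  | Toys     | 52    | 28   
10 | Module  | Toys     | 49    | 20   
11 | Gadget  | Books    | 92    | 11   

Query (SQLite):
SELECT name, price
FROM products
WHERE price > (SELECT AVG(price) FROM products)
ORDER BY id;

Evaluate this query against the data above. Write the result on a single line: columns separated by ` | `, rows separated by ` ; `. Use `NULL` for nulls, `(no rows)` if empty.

Scalar subquery: AVG(price) over all products rows = 71.818182 (≈; comparison uses full precision).
Keep rows where price > that value.

Chip | 118 ; Relay | 115 ; Valve | 82 ; Bracket | 110 ; Gadget | 92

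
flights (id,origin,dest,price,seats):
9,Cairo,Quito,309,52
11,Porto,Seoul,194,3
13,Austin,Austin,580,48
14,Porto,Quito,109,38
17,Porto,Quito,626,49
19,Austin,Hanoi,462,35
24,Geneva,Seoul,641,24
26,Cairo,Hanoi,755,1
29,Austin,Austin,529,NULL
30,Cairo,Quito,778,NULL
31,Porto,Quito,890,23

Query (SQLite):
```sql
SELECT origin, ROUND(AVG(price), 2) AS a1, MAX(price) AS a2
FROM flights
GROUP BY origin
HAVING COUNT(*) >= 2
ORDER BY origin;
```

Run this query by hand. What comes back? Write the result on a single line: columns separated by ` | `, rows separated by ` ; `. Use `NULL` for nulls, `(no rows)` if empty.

Group flights by origin.
Per group compute: ROUND(AVG(price), 2), MAX(price).
HAVING: drop groups with fewer than 2 rows.
  Austin: ids {13, 19, 29} → ROUND(AVG(price), 2)=523.67, MAX(price)=580
  Cairo: ids {9, 26, 30} → ROUND(AVG(price), 2)=614, MAX(price)=778
  Geneva: ids {24} → ROUND(AVG(price), 2)=641, MAX(price)=641
  Porto: ids {11, 14, 17, 31} → ROUND(AVG(price), 2)=454.75, MAX(price)=890

Austin | 523.67 | 580 ; Cairo | 614 | 778 ; Porto | 454.75 | 890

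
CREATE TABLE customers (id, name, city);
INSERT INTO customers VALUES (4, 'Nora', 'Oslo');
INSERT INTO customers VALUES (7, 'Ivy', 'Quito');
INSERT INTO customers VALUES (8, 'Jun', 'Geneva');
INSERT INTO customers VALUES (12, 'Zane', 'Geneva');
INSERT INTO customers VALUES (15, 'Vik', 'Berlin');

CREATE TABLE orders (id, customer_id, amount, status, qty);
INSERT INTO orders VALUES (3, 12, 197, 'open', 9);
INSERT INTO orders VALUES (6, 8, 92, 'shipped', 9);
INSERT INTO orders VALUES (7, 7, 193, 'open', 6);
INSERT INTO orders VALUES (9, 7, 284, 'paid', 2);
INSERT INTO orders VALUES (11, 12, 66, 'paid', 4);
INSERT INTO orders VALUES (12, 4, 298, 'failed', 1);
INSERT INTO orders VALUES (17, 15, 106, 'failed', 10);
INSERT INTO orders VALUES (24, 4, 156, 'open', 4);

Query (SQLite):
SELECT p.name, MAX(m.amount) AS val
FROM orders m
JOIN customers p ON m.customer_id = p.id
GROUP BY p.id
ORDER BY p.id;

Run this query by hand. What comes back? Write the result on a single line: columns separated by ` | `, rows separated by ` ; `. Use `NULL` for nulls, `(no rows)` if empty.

Nora | 298 ; Ivy | 284 ; Jun | 92 ; Zane | 197 ; Vik | 106

Join each orders row to its customers via customer_id.
Group joined rows by customers.id; compute MAX(m.amount) per group.
  4: ids {12, 24} → MAX(m.amount)=298
  7: ids {7, 9} → MAX(m.amount)=284
  8: ids {6} → MAX(m.amount)=92
  12: ids {3, 11} → MAX(m.amount)=197
  15: ids {17} → MAX(m.amount)=106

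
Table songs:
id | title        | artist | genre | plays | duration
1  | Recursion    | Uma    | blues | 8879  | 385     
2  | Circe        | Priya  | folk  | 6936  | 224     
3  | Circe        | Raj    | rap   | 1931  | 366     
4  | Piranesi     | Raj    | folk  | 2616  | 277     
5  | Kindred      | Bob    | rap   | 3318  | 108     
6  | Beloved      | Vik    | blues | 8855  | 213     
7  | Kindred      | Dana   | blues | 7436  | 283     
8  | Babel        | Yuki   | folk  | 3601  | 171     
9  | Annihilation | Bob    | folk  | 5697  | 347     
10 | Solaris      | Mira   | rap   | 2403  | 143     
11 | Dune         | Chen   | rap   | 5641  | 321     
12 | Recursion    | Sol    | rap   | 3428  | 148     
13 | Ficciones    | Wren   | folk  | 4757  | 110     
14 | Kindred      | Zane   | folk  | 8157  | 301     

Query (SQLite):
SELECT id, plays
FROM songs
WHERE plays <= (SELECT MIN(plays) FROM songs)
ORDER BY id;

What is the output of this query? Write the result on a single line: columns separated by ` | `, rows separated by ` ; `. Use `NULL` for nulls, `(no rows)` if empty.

Scalar subquery: MIN(plays) over all songs rows = 1931.
Keep rows where plays <= that value.

3 | 1931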